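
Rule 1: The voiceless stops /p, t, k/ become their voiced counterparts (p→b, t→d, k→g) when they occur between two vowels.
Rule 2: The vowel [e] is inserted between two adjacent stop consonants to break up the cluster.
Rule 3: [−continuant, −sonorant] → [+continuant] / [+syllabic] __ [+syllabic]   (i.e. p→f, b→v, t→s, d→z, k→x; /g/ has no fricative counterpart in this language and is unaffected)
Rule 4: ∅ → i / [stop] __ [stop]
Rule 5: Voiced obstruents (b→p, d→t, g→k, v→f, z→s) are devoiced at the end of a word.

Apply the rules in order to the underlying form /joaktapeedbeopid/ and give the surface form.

joaxesaveezeveovit

Rule 1 (intervocalic voicing): /p/ is a voiceless stop between vowels /a/ and /e/, so it voices to [b]. /p/ is a voiceless stop between vowels /o/ and /i/, so it voices to [b]. /joaktapeedbeopid/ → joaktabeedbeobid.
Rule 2 (stop-cluster e-epenthesis): /k/ and /t/ form a stop–stop cluster, so [e] is inserted between them. /d/ and /b/ form a stop–stop cluster, so [e] is inserted between them. /joaktabeedbeobid/ → joaketabeedebeobid.
Rule 3 (intervocalic spirantization): /k/ is a stop between vowels /a/ and /e/, so it spirantizes to the fricative [x]. /t/ is a stop between vowels /e/ and /a/, so it spirantizes to the fricative [s]. /b/ is a stop between vowels /a/ and /e/, so it spirantizes to the fricative [v]. /d/ is a stop between vowels /e/ and /e/, so it spirantizes to the fricative [z]. /b/ is a stop between vowels /e/ and /e/, so it spirantizes to the fricative [v]. /b/ is a stop between vowels /o/ and /i/, so it spirantizes to the fricative [v]. /joaketabeedebeobid/ → joaxesaveezeveovid.
Rule 4 (stop-cluster i-epenthesis): no segment meets the environment; /joaxesaveezeveovid/ is unchanged.
Rule 5 (final devoicing): /d/ is a voiced obstruent in word-final position, so it devoices to [t]. /joaxesaveezeveovid/ → joaxesaveezeveovit.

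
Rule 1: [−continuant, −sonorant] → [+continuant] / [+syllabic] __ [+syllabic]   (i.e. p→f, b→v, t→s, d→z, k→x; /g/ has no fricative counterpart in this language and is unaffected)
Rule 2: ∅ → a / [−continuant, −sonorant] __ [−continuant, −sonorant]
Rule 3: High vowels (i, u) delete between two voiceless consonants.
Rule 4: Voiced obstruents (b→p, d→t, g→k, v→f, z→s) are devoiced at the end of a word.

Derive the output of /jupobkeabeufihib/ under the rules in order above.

jufobakeaveufhip

Rule 1 (intervocalic spirantization): /p/ is a stop between vowels /u/ and /o/, so it spirantizes to the fricative [f]. /b/ is a stop between vowels /a/ and /e/, so it spirantizes to the fricative [v]. /jupobkeabeufihib/ → jufobkeaveufihib.
Rule 2 (stop-cluster a-epenthesis): /b/ and /k/ form a stop–stop cluster, so [a] is inserted between them. /jufobkeaveufihib/ → jufobakeaveufihib.
Rule 3 (high vowel syncope): /i/ is a high vowel flanked by voiceless consonants /f/ and /h/, so it deletes. /jufobakeaveufihib/ → jufobakeaveufhib.
Rule 4 (final devoicing): /b/ is a voiced obstruent in word-final position, so it devoices to [p]. /jufobakeaveufhib/ → jufobakeaveufhip.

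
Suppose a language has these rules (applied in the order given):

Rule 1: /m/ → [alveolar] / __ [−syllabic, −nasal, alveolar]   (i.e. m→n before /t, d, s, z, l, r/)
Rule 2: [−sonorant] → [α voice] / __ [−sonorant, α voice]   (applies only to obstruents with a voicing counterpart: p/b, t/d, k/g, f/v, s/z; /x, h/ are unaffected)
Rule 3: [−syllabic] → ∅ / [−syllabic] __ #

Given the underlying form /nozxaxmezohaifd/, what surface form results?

Rule 1 (nasal place assimilation): no segment meets the environment; /nozxaxmezohaifd/ is unchanged.
Rule 2 (regressive voicing assimilation): /z/ precedes the voiceless obstruent /x/, so it devoices to [s] by assimilation. /f/ precedes the voiced obstruent /d/, so it voices to [v] by assimilation. /nozxaxmezohaifd/ → nosxaxmezohaivd.
Rule 3 (final cluster simplification): /d/ is the second consonant of a word-final cluster /vd/, so it deletes. /nosxaxmezohaivd/ → nosxaxmezohaiv.

nosxaxmezohaiv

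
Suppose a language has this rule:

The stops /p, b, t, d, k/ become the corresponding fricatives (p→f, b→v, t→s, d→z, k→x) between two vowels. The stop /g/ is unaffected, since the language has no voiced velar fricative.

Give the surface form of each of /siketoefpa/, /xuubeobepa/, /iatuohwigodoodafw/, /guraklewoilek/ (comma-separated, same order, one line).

/siketoefpa/: /k/ is a stop between vowels /i/ and /e/, so it spirantizes to the fricative [x]. /t/ is a stop between vowels /e/ and /o/, so it spirantizes to the fricative [s]. → [sixesoefpa].
/xuubeobepa/: /b/ is a stop between vowels /u/ and /e/, so it spirantizes to the fricative [v]. /b/ is a stop between vowels /o/ and /e/, so it spirantizes to the fricative [v]. /p/ is a stop between vowels /e/ and /a/, so it spirantizes to the fricative [f]. → [xuuveovefa].
/iatuohwigodoodafw/: /t/ is a stop between vowels /a/ and /u/, so it spirantizes to the fricative [s]. /d/ is a stop between vowels /o/ and /o/, so it spirantizes to the fricative [z]. /d/ is a stop between vowels /o/ and /a/, so it spirantizes to the fricative [z]. → [iasuohwigozoozafw].
/guraklewoilek/: the rule's environment is not met; surfaces unchanged as [guraklewoilek].

sixesoefpa, xuuveovefa, iasuohwigozoozafw, guraklewoilek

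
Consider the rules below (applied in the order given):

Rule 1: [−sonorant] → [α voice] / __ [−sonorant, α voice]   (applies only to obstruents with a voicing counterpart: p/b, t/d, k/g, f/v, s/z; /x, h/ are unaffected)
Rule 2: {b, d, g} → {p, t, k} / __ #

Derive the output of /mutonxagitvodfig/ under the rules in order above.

mutonxagidvotfik

Rule 1 (regressive voicing assimilation): /t/ precedes the voiced obstruent /v/, so it voices to [d] by assimilation. /d/ precedes the voiceless obstruent /f/, so it devoices to [t] by assimilation. /mutonxagitvodfig/ → mutonxagidvotfig.
Rule 2 (final devoicing): /g/ is a voiced stop in word-final position, so it devoices to [k]. /mutonxagidvotfig/ → mutonxagidvotfik.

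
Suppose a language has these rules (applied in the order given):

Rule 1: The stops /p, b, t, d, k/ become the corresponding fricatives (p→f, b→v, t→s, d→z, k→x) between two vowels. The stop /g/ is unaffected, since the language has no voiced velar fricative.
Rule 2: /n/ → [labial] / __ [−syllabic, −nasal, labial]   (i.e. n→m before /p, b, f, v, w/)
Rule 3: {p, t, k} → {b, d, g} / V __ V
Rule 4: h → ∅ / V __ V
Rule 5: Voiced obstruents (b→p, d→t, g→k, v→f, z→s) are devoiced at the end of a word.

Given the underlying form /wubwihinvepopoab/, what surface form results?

Rule 1 (intervocalic spirantization): /p/ is a stop between vowels /e/ and /o/, so it spirantizes to the fricative [f]. /p/ is a stop between vowels /o/ and /o/, so it spirantizes to the fricative [f]. /wubwihinvepopoab/ → wubwihinvefofoab.
Rule 2 (nasal place assimilation): /n/ precedes the labial consonant /v/, so it assimilates in place to [m]. /wubwihinvefofoab/ → wubwihimvefofoab.
Rule 3 (intervocalic voicing): no segment meets the environment; /wubwihimvefofoab/ is unchanged.
Rule 4 (intervocalic h-deletion): /h/ occurs between vowels /i/ and /i/, so it deletes. /wubwihimvefofoab/ → wubwiimvefofoab.
Rule 5 (final devoicing): /b/ is a voiced obstruent in word-final position, so it devoices to [p]. /wubwiimvefofoab/ → wubwiimvefofoap.

wubwiimvefofoap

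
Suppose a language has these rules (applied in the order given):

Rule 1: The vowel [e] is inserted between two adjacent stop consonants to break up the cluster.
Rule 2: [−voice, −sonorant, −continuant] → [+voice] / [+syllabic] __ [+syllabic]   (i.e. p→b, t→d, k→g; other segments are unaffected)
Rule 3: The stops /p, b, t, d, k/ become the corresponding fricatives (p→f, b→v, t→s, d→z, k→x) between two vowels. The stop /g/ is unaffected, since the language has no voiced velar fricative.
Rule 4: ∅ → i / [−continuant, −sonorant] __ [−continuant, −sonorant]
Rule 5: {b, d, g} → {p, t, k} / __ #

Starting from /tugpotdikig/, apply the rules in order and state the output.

Rule 1 (stop-cluster e-epenthesis): /g/ and /p/ form a stop–stop cluster, so [e] is inserted between them. /t/ and /d/ form a stop–stop cluster, so [e] is inserted between them. /tugpotdikig/ → tugepotedikig.
Rule 2 (intervocalic voicing): /p/ is a voiceless stop between vowels /e/ and /o/, so it voices to [b]. /t/ is a voiceless stop between vowels /o/ and /e/, so it voices to [d]. /k/ is a voiceless stop between vowels /i/ and /i/, so it voices to [g]. /tugepotedikig/ → tugebodedigig.
Rule 3 (intervocalic spirantization): /b/ is a stop between vowels /e/ and /o/, so it spirantizes to the fricative [v]. /d/ is a stop between vowels /o/ and /e/, so it spirantizes to the fricative [z]. /d/ is a stop between vowels /e/ and /i/, so it spirantizes to the fricative [z]. /tugebodedigig/ → tugevozezigig.
Rule 4 (stop-cluster i-epenthesis): no segment meets the environment; /tugevozezigig/ is unchanged.
Rule 5 (final devoicing): /g/ is a voiced stop in word-final position, so it devoices to [k]. /tugevozezigig/ → tugevozezigik.

tugevozezigik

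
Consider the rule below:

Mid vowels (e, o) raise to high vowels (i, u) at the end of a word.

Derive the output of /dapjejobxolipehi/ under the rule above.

dapjejobxolipehi

No segment of /dapjejobxolipehi/ meets the structural description of the rule, so the form surfaces unchanged.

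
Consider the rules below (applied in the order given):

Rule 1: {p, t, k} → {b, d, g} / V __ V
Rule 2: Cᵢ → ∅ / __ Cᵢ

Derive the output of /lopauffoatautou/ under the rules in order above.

lobaufoadaudou

Rule 1 (intervocalic voicing): /p/ is a voiceless stop between vowels /o/ and /a/, so it voices to [b]. /t/ is a voiceless stop between vowels /a/ and /a/, so it voices to [d]. /t/ is a voiceless stop between vowels /u/ and /o/, so it voices to [d]. /lopauffoatautou/ → lobauffoadaudou.
Rule 2 (degemination): /ff/ is a geminate; the first /f/ deletes. /lobauffoadaudou/ → lobaufoadaudou.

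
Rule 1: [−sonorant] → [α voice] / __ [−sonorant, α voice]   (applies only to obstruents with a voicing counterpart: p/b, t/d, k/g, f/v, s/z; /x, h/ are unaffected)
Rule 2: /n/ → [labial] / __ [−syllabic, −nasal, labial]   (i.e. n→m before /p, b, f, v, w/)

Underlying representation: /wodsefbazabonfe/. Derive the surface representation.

wotsevbazabomfe

Rule 1 (regressive voicing assimilation): /d/ precedes the voiceless obstruent /s/, so it devoices to [t] by assimilation. /f/ precedes the voiced obstruent /b/, so it voices to [v] by assimilation. /wodsefbazabonfe/ → wotsevbazabonfe.
Rule 2 (nasal place assimilation): /n/ precedes the labial consonant /f/, so it assimilates in place to [m]. /wotsevbazabonfe/ → wotsevbazabomfe.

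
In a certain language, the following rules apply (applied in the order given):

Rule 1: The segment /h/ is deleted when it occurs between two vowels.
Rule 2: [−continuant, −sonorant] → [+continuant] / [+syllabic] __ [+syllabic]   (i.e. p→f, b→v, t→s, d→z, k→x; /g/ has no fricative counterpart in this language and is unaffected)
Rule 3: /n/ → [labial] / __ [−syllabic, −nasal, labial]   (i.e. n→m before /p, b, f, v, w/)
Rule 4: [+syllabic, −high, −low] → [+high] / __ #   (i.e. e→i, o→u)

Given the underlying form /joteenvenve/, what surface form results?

joseemvemvi

Rule 1 (intervocalic h-deletion): no segment meets the environment; /joteenvenve/ is unchanged.
Rule 2 (intervocalic spirantization): /t/ is a stop between vowels /o/ and /e/, so it spirantizes to the fricative [s]. /joteenvenve/ → joseenvenve.
Rule 3 (nasal place assimilation): /n/ precedes the labial consonant /v/, so it assimilates in place to [m]. /n/ precedes the labial consonant /v/, so it assimilates in place to [m]. /joseenvenve/ → joseemvemve.
Rule 4 (final vowel raising): /e/ is a mid vowel in word-final position, so it raises to [i]. /joseemvemve/ → joseemvemvi.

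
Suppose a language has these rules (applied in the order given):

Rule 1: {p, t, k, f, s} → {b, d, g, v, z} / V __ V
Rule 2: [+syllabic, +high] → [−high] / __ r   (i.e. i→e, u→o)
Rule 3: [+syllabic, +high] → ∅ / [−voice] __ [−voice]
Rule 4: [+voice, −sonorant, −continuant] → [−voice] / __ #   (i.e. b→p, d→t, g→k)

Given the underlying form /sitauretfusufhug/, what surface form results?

sidaoretfuzufhuk

Rule 1 (intervocalic voicing): /t/ is a voiceless obstruent between vowels /i/ and /a/, so it voices to [d]. /s/ is a voiceless obstruent between vowels /u/ and /u/, so it voices to [z]. /sitauretfusufhug/ → sidauretfuzufhug.
Rule 2 (pre-rhotic lowering): /u/ is a high vowel immediately before /r/, so it lowers to [o]. /sidauretfuzufhug/ → sidaoretfuzufhug.
Rule 3 (high vowel syncope): no segment meets the environment; /sidaoretfuzufhug/ is unchanged.
Rule 4 (final devoicing): /g/ is a voiced stop in word-final position, so it devoices to [k]. /sidaoretfuzufhug/ → sidaoretfuzufhuk.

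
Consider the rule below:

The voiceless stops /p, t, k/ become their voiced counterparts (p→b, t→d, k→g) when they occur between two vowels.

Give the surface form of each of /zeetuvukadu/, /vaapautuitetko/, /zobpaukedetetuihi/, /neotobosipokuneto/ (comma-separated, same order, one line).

/zeetuvukadu/: /t/ is a voiceless stop between vowels /e/ and /u/, so it voices to [d]. /k/ is a voiceless stop between vowels /u/ and /a/, so it voices to [g]. → [zeeduvugadu].
/vaapautuitetko/: /p/ is a voiceless stop between vowels /a/ and /a/, so it voices to [b]. /t/ is a voiceless stop between vowels /u/ and /u/, so it voices to [d]. /t/ is a voiceless stop between vowels /i/ and /e/, so it voices to [d]. → [vaabauduidetko].
/zobpaukedetetuihi/: /k/ is a voiceless stop between vowels /u/ and /e/, so it voices to [g]. /t/ is a voiceless stop between vowels /e/ and /e/, so it voices to [d]. /t/ is a voiceless stop between vowels /e/ and /u/, so it voices to [d]. → [zobpaugedededuihi].
/neotobosipokuneto/: /t/ is a voiceless stop between vowels /o/ and /o/, so it voices to [d]. /p/ is a voiceless stop between vowels /i/ and /o/, so it voices to [b]. /k/ is a voiceless stop between vowels /o/ and /u/, so it voices to [g]. /t/ is a voiceless stop between vowels /e/ and /o/, so it voices to [d]. → [neodobosibogunedo].

zeeduvugadu, vaabauduidetko, zobpaugedededuihi, neodobosibogunedo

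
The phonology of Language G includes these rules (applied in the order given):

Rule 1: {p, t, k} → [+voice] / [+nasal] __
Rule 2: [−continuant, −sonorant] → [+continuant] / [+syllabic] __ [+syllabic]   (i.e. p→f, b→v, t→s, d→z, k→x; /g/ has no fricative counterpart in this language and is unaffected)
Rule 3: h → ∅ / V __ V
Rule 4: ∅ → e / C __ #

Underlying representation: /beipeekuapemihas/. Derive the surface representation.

beifeexuafemiase

Rule 1 (post-nasal voicing): no segment meets the environment; /beipeekuapemihas/ is unchanged.
Rule 2 (intervocalic spirantization): /p/ is a stop between vowels /i/ and /e/, so it spirantizes to the fricative [f]. /k/ is a stop between vowels /e/ and /u/, so it spirantizes to the fricative [x]. /p/ is a stop between vowels /a/ and /e/, so it spirantizes to the fricative [f]. /beipeekuapemihas/ → beifeexuafemihas.
Rule 3 (intervocalic h-deletion): /h/ occurs between vowels /i/ and /a/, so it deletes. /beifeexuafemihas/ → beifeexuafemias.
Rule 4 (final e-epenthesis): the form ends in the consonant /s/, so [e] is inserted word-finally. /beifeexuafemias/ → beifeexuafemiase.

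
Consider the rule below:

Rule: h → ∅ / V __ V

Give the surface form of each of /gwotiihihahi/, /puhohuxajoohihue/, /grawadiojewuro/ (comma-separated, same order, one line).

/gwotiihihahi/: /h/ occurs between vowels /i/ and /i/, so it deletes. /h/ occurs between vowels /i/ and /a/, so it deletes. /h/ occurs between vowels /a/ and /i/, so it deletes. → [gwotiiiai].
/puhohuxajoohihue/: /h/ occurs between vowels /u/ and /o/, so it deletes. /h/ occurs between vowels /o/ and /u/, so it deletes. /h/ occurs between vowels /o/ and /i/, so it deletes. /h/ occurs between vowels /i/ and /u/, so it deletes. → [puouxajooiue].
/grawadiojewuro/: the rule's environment is not met; surfaces unchanged as [grawadiojewuro].

gwotiiiai, puouxajooiue, grawadiojewuro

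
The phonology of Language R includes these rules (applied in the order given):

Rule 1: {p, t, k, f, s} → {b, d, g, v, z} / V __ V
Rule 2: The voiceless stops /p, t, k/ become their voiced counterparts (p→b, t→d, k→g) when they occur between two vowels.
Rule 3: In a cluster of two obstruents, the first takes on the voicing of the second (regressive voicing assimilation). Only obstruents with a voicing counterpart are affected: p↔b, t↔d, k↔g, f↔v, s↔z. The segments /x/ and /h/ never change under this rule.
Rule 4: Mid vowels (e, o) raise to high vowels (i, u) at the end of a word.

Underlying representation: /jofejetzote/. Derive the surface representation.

jovejedzodi

Rule 1 (intervocalic voicing): /f/ is a voiceless obstruent between vowels /o/ and /e/, so it voices to [v]. /t/ is a voiceless obstruent between vowels /o/ and /e/, so it voices to [d]. /jofejetzote/ → jovejetzode.
Rule 2 (intervocalic voicing): no segment meets the environment; /jovejetzode/ is unchanged.
Rule 3 (regressive voicing assimilation): /t/ precedes the voiced obstruent /z/, so it voices to [d] by assimilation. /jovejetzode/ → jovejedzode.
Rule 4 (final vowel raising): /e/ is a mid vowel in word-final position, so it raises to [i]. /jovejedzode/ → jovejedzodi.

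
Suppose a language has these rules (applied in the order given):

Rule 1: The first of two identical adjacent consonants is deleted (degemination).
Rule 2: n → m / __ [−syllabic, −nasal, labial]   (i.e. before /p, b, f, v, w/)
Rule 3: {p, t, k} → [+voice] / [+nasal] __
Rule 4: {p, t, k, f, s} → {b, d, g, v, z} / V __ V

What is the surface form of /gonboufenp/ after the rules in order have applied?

gombouvemb

Rule 1 (degemination): no segment meets the environment; /gonboufenp/ is unchanged.
Rule 2 (nasal place assimilation): /n/ precedes the labial consonant /b/, so it assimilates in place to [m]. /n/ precedes the labial consonant /p/, so it assimilates in place to [m]. /gonboufenp/ → gomboufemp.
Rule 3 (post-nasal voicing): /p/ is a voiceless stop immediately after the nasal /m/, so it voices to [b]. /gomboufemp/ → gomboufemb.
Rule 4 (intervocalic voicing): /f/ is a voiceless obstruent between vowels /u/ and /e/, so it voices to [v]. /gomboufemb/ → gombouvemb.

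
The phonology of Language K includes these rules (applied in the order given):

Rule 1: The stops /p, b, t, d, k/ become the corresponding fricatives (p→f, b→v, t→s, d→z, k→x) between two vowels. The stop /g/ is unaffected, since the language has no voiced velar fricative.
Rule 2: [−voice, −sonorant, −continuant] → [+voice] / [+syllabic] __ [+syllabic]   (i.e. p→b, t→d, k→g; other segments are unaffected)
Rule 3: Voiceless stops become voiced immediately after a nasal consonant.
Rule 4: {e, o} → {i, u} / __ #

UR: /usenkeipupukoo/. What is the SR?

usengeifufuxou

Rule 1 (intervocalic spirantization): /p/ is a stop between vowels /i/ and /u/, so it spirantizes to the fricative [f]. /p/ is a stop between vowels /u/ and /u/, so it spirantizes to the fricative [f]. /k/ is a stop between vowels /u/ and /o/, so it spirantizes to the fricative [x]. /usenkeipupukoo/ → usenkeifufuxoo.
Rule 2 (intervocalic voicing): no segment meets the environment; /usenkeifufuxoo/ is unchanged.
Rule 3 (post-nasal voicing): /k/ is a voiceless stop immediately after the nasal /n/, so it voices to [g]. /usenkeifufuxoo/ → usengeifufuxoo.
Rule 4 (final vowel raising): /o/ is a mid vowel in word-final position, so it raises to [u]. /usengeifufuxoo/ → usengeifufuxou.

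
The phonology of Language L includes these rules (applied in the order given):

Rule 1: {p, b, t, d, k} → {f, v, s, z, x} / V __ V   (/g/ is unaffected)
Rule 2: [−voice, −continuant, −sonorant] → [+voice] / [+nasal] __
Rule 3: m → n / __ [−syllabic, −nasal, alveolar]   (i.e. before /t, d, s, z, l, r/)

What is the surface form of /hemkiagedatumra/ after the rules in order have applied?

hemgiagezasunra

Rule 1 (intervocalic spirantization): /d/ is a stop between vowels /e/ and /a/, so it spirantizes to the fricative [z]. /t/ is a stop between vowels /a/ and /u/, so it spirantizes to the fricative [s]. /hemkiagedatumra/ → hemkiagezasumra.
Rule 2 (post-nasal voicing): /k/ is a voiceless stop immediately after the nasal /m/, so it voices to [g]. /hemkiagezasumra/ → hemgiagezasumra.
Rule 3 (nasal place assimilation): /m/ precedes the alveolar consonant /r/, so it assimilates in place to [n]. /hemgiagezasumra/ → hemgiagezasunra.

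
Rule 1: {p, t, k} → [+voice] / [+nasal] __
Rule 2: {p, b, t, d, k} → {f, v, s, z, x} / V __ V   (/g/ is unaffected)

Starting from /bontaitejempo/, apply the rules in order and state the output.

Rule 1 (post-nasal voicing): /t/ is a voiceless stop immediately after the nasal /n/, so it voices to [d]. /p/ is a voiceless stop immediately after the nasal /m/, so it voices to [b]. /bontaitejempo/ → bondaitejembo.
Rule 2 (intervocalic spirantization): /t/ is a stop between vowels /i/ and /e/, so it spirantizes to the fricative [s]. /bondaitejembo/ → bondaisejembo.

bondaisejembo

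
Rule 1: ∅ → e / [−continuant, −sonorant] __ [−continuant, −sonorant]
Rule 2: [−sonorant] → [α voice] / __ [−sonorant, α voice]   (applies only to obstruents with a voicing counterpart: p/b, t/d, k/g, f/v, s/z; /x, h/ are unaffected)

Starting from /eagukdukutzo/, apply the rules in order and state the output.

eagukedukudzo

Rule 1 (stop-cluster e-epenthesis): /k/ and /d/ form a stop–stop cluster, so [e] is inserted between them. /eagukdukutzo/ → eagukedukutzo.
Rule 2 (regressive voicing assimilation): /t/ precedes the voiced obstruent /z/, so it voices to [d] by assimilation. /eagukedukutzo/ → eagukedukudzo.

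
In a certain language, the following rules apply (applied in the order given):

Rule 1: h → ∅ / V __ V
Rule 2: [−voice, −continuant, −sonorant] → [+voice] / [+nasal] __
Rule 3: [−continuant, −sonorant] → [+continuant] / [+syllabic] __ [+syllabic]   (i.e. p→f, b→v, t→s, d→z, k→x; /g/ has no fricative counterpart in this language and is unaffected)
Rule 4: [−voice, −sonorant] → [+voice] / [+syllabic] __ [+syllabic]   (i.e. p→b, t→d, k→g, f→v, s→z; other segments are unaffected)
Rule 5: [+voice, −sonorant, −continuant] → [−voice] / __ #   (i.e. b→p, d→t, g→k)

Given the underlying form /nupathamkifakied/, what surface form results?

nuvathamgivaxiet

Rule 1 (intervocalic h-deletion): no segment meets the environment; /nupathamkifakied/ is unchanged.
Rule 2 (post-nasal voicing): /k/ is a voiceless stop immediately after the nasal /m/, so it voices to [g]. /nupathamkifakied/ → nupathamgifakied.
Rule 3 (intervocalic spirantization): /p/ is a stop between vowels /u/ and /a/, so it spirantizes to the fricative [f]. /k/ is a stop between vowels /a/ and /i/, so it spirantizes to the fricative [x]. /nupathamgifakied/ → nufathamgifaxied.
Rule 4 (intervocalic voicing): /f/ is a voiceless obstruent between vowels /u/ and /a/, so it voices to [v]. /f/ is a voiceless obstruent between vowels /i/ and /a/, so it voices to [v]. /nufathamgifaxied/ → nuvathamgivaxied.
Rule 5 (final devoicing): /d/ is a voiced stop in word-final position, so it devoices to [t]. /nuvathamgivaxied/ → nuvathamgivaxiet.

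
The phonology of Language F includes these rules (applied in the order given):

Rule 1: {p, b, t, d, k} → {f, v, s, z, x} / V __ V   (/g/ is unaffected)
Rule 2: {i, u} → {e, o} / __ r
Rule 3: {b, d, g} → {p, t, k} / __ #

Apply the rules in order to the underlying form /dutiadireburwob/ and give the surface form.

Rule 1 (intervocalic spirantization): /t/ is a stop between vowels /u/ and /i/, so it spirantizes to the fricative [s]. /d/ is a stop between vowels /a/ and /i/, so it spirantizes to the fricative [z]. /b/ is a stop between vowels /e/ and /u/, so it spirantizes to the fricative [v]. /dutiadireburwob/ → dusiazirevurwob.
Rule 2 (pre-rhotic lowering): /i/ is a high vowel immediately before /r/, so it lowers to [e]. /u/ is a high vowel immediately before /r/, so it lowers to [o]. /dusiazirevurwob/ → dusiazerevorwob.
Rule 3 (final devoicing): /b/ is a voiced stop in word-final position, so it devoices to [p]. /dusiazerevorwob/ → dusiazerevorwop.

dusiazerevorwop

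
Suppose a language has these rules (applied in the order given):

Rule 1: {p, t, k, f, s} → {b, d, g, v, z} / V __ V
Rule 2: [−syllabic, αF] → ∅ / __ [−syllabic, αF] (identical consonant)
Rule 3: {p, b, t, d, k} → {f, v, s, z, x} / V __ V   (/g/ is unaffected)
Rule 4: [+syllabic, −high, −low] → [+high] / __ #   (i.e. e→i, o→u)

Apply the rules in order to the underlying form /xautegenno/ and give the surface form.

Rule 1 (intervocalic voicing): /t/ is a voiceless obstruent between vowels /u/ and /e/, so it voices to [d]. /xautegenno/ → xaudegenno.
Rule 2 (degemination): /nn/ is a geminate; the first /n/ deletes. /xaudegenno/ → xaudegeno.
Rule 3 (intervocalic spirantization): /d/ is a stop between vowels /u/ and /e/, so it spirantizes to the fricative [z]. /xaudegeno/ → xauzegeno.
Rule 4 (final vowel raising): /o/ is a mid vowel in word-final position, so it raises to [u]. /xauzegeno/ → xauzegenu.

xauzegenu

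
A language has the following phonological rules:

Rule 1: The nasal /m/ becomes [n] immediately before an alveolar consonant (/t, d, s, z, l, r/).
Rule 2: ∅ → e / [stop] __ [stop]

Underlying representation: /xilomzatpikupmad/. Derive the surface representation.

xilonzatepikupmad

Rule 1 (nasal place assimilation): /m/ precedes the alveolar consonant /z/, so it assimilates in place to [n]. /xilomzatpikupmad/ → xilonzatpikupmad.
Rule 2 (stop-cluster e-epenthesis): /t/ and /p/ form a stop–stop cluster, so [e] is inserted between them. /xilonzatpikupmad/ → xilonzatepikupmad.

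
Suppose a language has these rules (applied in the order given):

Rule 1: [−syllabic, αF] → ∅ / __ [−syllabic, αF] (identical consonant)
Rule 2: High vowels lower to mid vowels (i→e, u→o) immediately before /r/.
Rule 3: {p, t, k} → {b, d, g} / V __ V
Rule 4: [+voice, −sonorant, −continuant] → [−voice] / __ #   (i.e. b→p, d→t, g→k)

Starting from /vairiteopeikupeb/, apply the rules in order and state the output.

vaerideobeigubep

Rule 1 (degemination): no segment meets the environment; /vairiteopeikupeb/ is unchanged.
Rule 2 (pre-rhotic lowering): /i/ is a high vowel immediately before /r/, so it lowers to [e]. /vairiteopeikupeb/ → vaeriteopeikupeb.
Rule 3 (intervocalic voicing): /t/ is a voiceless stop between vowels /i/ and /e/, so it voices to [d]. /p/ is a voiceless stop between vowels /o/ and /e/, so it voices to [b]. /k/ is a voiceless stop between vowels /i/ and /u/, so it voices to [g]. /p/ is a voiceless stop between vowels /u/ and /e/, so it voices to [b]. /vaeriteopeikupeb/ → vaerideobeigubeb.
Rule 4 (final devoicing): /b/ is a voiced stop in word-final position, so it devoices to [p]. /vaerideobeigubeb/ → vaerideobeigubep.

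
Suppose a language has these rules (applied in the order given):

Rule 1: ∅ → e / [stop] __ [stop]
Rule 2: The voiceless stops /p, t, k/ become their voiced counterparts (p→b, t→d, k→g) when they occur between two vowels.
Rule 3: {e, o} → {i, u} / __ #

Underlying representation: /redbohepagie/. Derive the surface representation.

Rule 1 (stop-cluster e-epenthesis): /d/ and /b/ form a stop–stop cluster, so [e] is inserted between them. /redbohepagie/ → redebohepagie.
Rule 2 (intervocalic voicing): /p/ is a voiceless stop between vowels /e/ and /a/, so it voices to [b]. /redebohepagie/ → redebohebagie.
Rule 3 (final vowel raising): /e/ is a mid vowel in word-final position, so it raises to [i]. /redebohebagie/ → redebohebagii.

redebohebagii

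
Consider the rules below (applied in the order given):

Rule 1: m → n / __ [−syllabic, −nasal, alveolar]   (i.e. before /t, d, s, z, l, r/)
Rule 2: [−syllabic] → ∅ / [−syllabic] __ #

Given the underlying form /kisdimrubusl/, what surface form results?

Rule 1 (nasal place assimilation): /m/ precedes the alveolar consonant /r/, so it assimilates in place to [n]. /kisdimrubusl/ → kisdinrubusl.
Rule 2 (final cluster simplification): /l/ is the second consonant of a word-final cluster /sl/, so it deletes. /kisdinrubusl/ → kisdinrubus.

kisdinrubus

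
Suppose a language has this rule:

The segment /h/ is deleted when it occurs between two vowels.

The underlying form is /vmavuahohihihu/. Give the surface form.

/h/ occurs between vowels /a/ and /o/, so it deletes.
/h/ occurs between vowels /o/ and /i/, so it deletes.
/h/ occurs between vowels /i/ and /i/, so it deletes.
/h/ occurs between vowels /i/ and /u/, so it deletes.
Surface form: [vmavuaoiiu].

vmavuaoiiu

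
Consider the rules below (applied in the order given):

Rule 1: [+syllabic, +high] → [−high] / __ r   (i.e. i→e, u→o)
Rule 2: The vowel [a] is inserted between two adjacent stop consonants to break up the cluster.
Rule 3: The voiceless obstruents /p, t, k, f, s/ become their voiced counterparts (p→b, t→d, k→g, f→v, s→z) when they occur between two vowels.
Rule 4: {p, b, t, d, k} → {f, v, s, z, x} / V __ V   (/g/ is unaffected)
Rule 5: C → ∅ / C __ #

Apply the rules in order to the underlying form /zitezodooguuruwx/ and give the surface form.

Rule 1 (pre-rhotic lowering): /u/ is a high vowel immediately before /r/, so it lowers to [o]. /zitezodooguuruwx/ → zitezodooguoruwx.
Rule 2 (stop-cluster a-epenthesis): no segment meets the environment; /zitezodooguoruwx/ is unchanged.
Rule 3 (intervocalic voicing): /t/ is a voiceless obstruent between vowels /i/ and /e/, so it voices to [d]. /zitezodooguoruwx/ → zidezodooguoruwx.
Rule 4 (intervocalic spirantization): /d/ is a stop between vowels /i/ and /e/, so it spirantizes to the fricative [z]. /d/ is a stop between vowels /o/ and /o/, so it spirantizes to the fricative [z]. /zidezodooguoruwx/ → zizezozooguoruwx.
Rule 5 (final cluster simplification): /x/ is the second consonant of a word-final cluster /wx/, so it deletes. /zizezozooguoruwx/ → zizezozooguoruw.

zizezozooguoruw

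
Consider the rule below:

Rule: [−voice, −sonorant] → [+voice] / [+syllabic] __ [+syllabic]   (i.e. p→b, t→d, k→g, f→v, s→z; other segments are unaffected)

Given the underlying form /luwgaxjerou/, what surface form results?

No segment of /luwgaxjerou/ meets the structural description of the rule, so the form surfaces unchanged.

luwgaxjerou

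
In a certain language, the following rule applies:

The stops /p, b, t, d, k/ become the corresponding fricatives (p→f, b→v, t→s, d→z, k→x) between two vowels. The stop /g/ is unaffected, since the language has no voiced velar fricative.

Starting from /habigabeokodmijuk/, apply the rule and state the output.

havigaveoxodmijuk

/b/ is a stop between vowels /a/ and /i/, so it spirantizes to the fricative [v].
/b/ is a stop between vowels /a/ and /e/, so it spirantizes to the fricative [v].
/k/ is a stop between vowels /o/ and /o/, so it spirantizes to the fricative [x].
Surface form: [havigaveoxodmijuk].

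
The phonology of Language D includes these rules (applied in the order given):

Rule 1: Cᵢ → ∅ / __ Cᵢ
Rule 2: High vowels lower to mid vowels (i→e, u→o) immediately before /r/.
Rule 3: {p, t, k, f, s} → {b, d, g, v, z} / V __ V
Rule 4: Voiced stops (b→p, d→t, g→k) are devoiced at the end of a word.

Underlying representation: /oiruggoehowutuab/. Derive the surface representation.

oerugoehowuduap

Rule 1 (degemination): /gg/ is a geminate; the first /g/ deletes. /oiruggoehowutuab/ → oirugoehowutuab.
Rule 2 (pre-rhotic lowering): /i/ is a high vowel immediately before /r/, so it lowers to [e]. /oirugoehowutuab/ → oerugoehowutuab.
Rule 3 (intervocalic voicing): /t/ is a voiceless obstruent between vowels /u/ and /u/, so it voices to [d]. /oerugoehowutuab/ → oerugoehowuduab.
Rule 4 (final devoicing): /b/ is a voiced stop in word-final position, so it devoices to [p]. /oerugoehowuduab/ → oerugoehowuduap.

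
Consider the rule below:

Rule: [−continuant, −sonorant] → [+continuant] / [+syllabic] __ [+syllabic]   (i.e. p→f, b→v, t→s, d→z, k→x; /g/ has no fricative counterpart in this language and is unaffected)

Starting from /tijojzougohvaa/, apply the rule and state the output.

No segment of /tijojzougohvaa/ meets the structural description of the rule, so the form surfaces unchanged.

tijojzougohvaa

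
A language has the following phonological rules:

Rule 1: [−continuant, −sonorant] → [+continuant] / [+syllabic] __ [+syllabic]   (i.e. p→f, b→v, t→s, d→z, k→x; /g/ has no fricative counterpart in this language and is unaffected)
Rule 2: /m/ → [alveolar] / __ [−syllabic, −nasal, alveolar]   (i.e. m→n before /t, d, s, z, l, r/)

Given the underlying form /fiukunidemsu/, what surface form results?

Rule 1 (intervocalic spirantization): /k/ is a stop between vowels /u/ and /u/, so it spirantizes to the fricative [x]. /d/ is a stop between vowels /i/ and /e/, so it spirantizes to the fricative [z]. /fiukunidemsu/ → fiuxunizemsu.
Rule 2 (nasal place assimilation): /m/ precedes the alveolar consonant /s/, so it assimilates in place to [n]. /fiuxunizemsu/ → fiuxunizensu.

fiuxunizensu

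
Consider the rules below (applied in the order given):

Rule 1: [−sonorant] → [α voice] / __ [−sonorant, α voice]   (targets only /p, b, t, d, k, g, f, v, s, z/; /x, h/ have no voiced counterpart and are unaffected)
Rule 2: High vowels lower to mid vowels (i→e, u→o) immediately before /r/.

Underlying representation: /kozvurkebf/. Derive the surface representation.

kozvorkepf

Rule 1 (regressive voicing assimilation): /b/ precedes the voiceless obstruent /f/, so it devoices to [p] by assimilation. /kozvurkebf/ → kozvurkepf.
Rule 2 (pre-rhotic lowering): /u/ is a high vowel immediately before /r/, so it lowers to [o]. /kozvurkepf/ → kozvorkepf.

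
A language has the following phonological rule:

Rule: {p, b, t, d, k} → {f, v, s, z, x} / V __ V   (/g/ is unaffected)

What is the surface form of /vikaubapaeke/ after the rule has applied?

vixauvafaexe

/k/ is a stop between vowels /i/ and /a/, so it spirantizes to the fricative [x].
/b/ is a stop between vowels /u/ and /a/, so it spirantizes to the fricative [v].
/p/ is a stop between vowels /a/ and /a/, so it spirantizes to the fricative [f].
/k/ is a stop between vowels /e/ and /e/, so it spirantizes to the fricative [x].
Surface form: [vixauvafaexe].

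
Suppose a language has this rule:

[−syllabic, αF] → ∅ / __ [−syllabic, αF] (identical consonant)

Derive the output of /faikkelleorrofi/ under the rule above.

/kk/ is a geminate; the first /k/ deletes.
/ll/ is a geminate; the first /l/ deletes.
/rr/ is a geminate; the first /r/ deletes.
Surface form: [faikeleorofi].

faikeleorofi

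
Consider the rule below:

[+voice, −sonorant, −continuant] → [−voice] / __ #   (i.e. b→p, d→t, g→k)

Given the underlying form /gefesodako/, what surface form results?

No segment of /gefesodako/ meets the structural description of the rule, so the form surfaces unchanged.

gefesodako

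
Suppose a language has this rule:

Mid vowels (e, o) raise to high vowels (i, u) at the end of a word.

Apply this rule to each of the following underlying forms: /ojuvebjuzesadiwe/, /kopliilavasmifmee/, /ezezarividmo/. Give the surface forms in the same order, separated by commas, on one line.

ojuvebjuzesadiwi, kopliilavasmifmei, ezezarividmu

/ojuvebjuzesadiwe/: /e/ is a mid vowel in word-final position, so it raises to [i]. → [ojuvebjuzesadiwi].
/kopliilavasmifmee/: /e/ is a mid vowel in word-final position, so it raises to [i]. → [kopliilavasmifmei].
/ezezarividmo/: /o/ is a mid vowel in word-final position, so it raises to [u]. → [ezezarividmu].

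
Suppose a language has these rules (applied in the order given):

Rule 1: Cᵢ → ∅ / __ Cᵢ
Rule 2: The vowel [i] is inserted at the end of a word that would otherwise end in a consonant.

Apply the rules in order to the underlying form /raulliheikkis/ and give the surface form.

rauliheikisi

Rule 1 (degemination): /ll/ is a geminate; the first /l/ deletes. /kk/ is a geminate; the first /k/ deletes. /raulliheikkis/ → rauliheikis.
Rule 2 (final i-epenthesis): the form ends in the consonant /s/, so [i] is inserted word-finally. /rauliheikis/ → rauliheikisi.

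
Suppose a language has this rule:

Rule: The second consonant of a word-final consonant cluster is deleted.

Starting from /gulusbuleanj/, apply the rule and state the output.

gulusbulean

/j/ is the second consonant of a word-final cluster /nj/, so it deletes.
Surface form: [gulusbulean].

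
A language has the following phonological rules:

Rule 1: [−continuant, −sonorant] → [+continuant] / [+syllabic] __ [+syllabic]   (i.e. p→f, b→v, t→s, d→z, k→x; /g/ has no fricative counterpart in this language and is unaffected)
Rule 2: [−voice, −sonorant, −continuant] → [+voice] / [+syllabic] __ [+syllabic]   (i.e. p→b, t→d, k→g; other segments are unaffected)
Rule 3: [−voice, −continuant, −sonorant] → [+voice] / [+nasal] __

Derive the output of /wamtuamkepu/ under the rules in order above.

Rule 1 (intervocalic spirantization): /p/ is a stop between vowels /e/ and /u/, so it spirantizes to the fricative [f]. /wamtuamkepu/ → wamtuamkefu.
Rule 2 (intervocalic voicing): no segment meets the environment; /wamtuamkefu/ is unchanged.
Rule 3 (post-nasal voicing): /t/ is a voiceless stop immediately after the nasal /m/, so it voices to [d]. /k/ is a voiceless stop immediately after the nasal /m/, so it voices to [g]. /wamtuamkefu/ → wamduamgefu.

wamduamgefu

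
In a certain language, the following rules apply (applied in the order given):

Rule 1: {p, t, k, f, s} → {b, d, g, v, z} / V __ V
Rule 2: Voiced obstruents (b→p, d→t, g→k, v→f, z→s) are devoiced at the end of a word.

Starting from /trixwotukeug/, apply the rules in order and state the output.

Rule 1 (intervocalic voicing): /t/ is a voiceless obstruent between vowels /o/ and /u/, so it voices to [d]. /k/ is a voiceless obstruent between vowels /u/ and /e/, so it voices to [g]. /trixwotukeug/ → trixwodugeug.
Rule 2 (final devoicing): /g/ is a voiced obstruent in word-final position, so it devoices to [k]. /trixwodugeug/ → trixwodugeuk.

trixwodugeuk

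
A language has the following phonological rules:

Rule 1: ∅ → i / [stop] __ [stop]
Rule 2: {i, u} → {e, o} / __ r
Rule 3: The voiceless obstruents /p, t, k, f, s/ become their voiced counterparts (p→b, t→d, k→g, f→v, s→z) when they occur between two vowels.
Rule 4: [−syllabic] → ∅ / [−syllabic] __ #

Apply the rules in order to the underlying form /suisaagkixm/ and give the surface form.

Rule 1 (stop-cluster i-epenthesis): /g/ and /k/ form a stop–stop cluster, so [i] is inserted between them. /suisaagkixm/ → suisaagikixm.
Rule 2 (pre-rhotic lowering): no segment meets the environment; /suisaagikixm/ is unchanged.
Rule 3 (intervocalic voicing): /s/ is a voiceless obstruent between vowels /i/ and /a/, so it voices to [z]. /k/ is a voiceless obstruent between vowels /i/ and /i/, so it voices to [g]. /suisaagikixm/ → suizaagigixm.
Rule 4 (final cluster simplification): /m/ is the second consonant of a word-final cluster /xm/, so it deletes. /suizaagigixm/ → suizaagigix.

suizaagigix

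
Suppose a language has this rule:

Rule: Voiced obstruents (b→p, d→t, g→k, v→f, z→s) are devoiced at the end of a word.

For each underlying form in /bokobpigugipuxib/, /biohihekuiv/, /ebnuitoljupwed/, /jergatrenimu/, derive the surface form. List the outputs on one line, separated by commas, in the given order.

/bokobpigugipuxib/: /b/ is a voiced obstruent in word-final position, so it devoices to [p]. → [bokobpigugipuxip].
/biohihekuiv/: /v/ is a voiced obstruent in word-final position, so it devoices to [f]. → [biohihekuif].
/ebnuitoljupwed/: /d/ is a voiced obstruent in word-final position, so it devoices to [t]. → [ebnuitoljupwet].
/jergatrenimu/: the rule's environment is not met; surfaces unchanged as [jergatrenimu].

bokobpigugipuxip, biohihekuif, ebnuitoljupwet, jergatrenimu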